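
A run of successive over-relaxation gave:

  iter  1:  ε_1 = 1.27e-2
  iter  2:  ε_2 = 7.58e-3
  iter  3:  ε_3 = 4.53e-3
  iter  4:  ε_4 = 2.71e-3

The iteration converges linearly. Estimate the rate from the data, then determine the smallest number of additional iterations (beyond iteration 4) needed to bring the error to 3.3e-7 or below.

18

Rate ρ ≈ ε_4/ε_3 = 2.71e-3/4.53e-3 = 0.5982.
After j more steps, ε_{4+j} ≈ 2.71e-3·ρ^j; need ρ^j ≤ 3.3e-7/2.71e-3 = 0.000121771.
j ≥ ln(0.000121771)/ln(0.5982) = -9.0134/-0.51383 = 17.542.
So 18 more iterations are needed.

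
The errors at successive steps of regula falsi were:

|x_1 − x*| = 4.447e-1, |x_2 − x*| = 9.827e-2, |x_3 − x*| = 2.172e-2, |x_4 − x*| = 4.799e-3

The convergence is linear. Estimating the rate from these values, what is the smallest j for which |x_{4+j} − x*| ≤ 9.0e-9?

Rate ρ ≈ |x_4 − x*|/|x_3 − x*| = 4.799e-3/2.172e-2 = 0.2209.
After j more steps, |x_{4+j} − x*| ≈ 4.799e-3·ρ^j; need ρ^j ≤ 9.0e-9/4.799e-3 = 1.87539e-06.
j ≥ ln(1.87539e-06)/ln(0.2209) = -13.1867/-1.51005 = 8.733.
So 9 more iterations are needed.

9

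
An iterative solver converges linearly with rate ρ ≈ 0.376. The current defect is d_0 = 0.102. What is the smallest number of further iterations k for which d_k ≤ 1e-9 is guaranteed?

19

After k steps, d_k ≈ 0.102·0.376^k.
Need 0.376^k ≤ 1e-9/0.102 = 9.80392e-09.
k ≥ ln(9.80392e-09)/ln(0.376) = -18.4405/-0.97817 = 18.852.
Smallest integer k = 19.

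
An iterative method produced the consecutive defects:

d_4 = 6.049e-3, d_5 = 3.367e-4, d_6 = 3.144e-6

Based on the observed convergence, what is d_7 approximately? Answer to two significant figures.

1.6e-9

First estimate the order: p ≈ ln(d_6/d_5) / ln(d_5/d_4) = ln(3.144e-6/3.367e-4)/ln(3.367e-4/6.049e-3) = ln(0.00933769)/ln(0.0556621) ≈ 1.6181.
Then d_7 ≈ d_6·(d_6/d_5)^p = 3.144e-6·(0.00933769)^1.6181 = 3.144e-6·0.00051957 ≈ 1.634e-09.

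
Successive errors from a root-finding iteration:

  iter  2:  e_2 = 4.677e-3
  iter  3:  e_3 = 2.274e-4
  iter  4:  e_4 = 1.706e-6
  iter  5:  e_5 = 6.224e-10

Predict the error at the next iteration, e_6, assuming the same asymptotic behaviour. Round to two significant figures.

First estimate the order: p ≈ ln(e_5/e_4) / ln(e_4/e_3) = ln(6.224e-10/1.706e-6)/ln(1.706e-6/2.274e-4) = ln(0.00036483)/ln(0.0075022) ≈ 1.6180.
Then e_6 ≈ e_5·(e_5/e_4)^p = 6.224e-10·(0.00036483)^1.6180 = 6.224e-10·2.73818e-06 ≈ 1.704e-15.

1.7e-15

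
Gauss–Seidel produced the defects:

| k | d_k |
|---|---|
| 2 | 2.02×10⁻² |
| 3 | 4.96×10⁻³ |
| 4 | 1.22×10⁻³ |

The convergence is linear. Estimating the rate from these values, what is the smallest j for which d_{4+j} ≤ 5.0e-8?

8

Rate ρ ≈ d_4/d_3 = 1.22×10⁻³/4.96×10⁻³ = 0.2460.
After j more steps, d_{4+j} ≈ 1.22×10⁻³·ρ^j; need ρ^j ≤ 5.0e-8/1.22×10⁻³ = 4.09836e-05.
j ≥ ln(4.09836e-05)/ln(0.2460) = -10.1023/-1.40242 = 7.203.
So 8 more iterations are needed.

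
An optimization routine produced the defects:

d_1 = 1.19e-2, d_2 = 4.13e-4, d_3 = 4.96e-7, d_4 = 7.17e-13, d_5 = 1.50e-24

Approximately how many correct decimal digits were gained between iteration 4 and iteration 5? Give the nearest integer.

Digits gained ≈ log₁₀(d_4/d_5) = log₁₀(7.17e-13/1.50e-24) = log₁₀(4.78e+11) ≈ 11.679.

12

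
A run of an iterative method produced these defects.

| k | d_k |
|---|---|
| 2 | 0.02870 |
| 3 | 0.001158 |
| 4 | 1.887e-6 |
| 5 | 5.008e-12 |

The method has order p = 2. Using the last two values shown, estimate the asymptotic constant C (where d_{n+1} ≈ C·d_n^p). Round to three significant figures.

1.41

C ≈ d_5 / d_4^2
  = 5.008e-12 / (1.887e-6)^2
  = 5.008e-12 / 3.56077e-12 ≈ 1.4064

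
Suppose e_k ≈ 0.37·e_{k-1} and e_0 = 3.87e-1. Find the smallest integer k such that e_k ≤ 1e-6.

After k steps, e_k ≈ 3.87e-1·0.37^k.
Need 0.37^k ≤ 1e-6/3.87e-1 = 2.58398e-06.
k ≥ ln(2.58398e-06)/ln(0.37) = -12.8662/-0.99425 = 12.941.
Smallest integer k = 13.

13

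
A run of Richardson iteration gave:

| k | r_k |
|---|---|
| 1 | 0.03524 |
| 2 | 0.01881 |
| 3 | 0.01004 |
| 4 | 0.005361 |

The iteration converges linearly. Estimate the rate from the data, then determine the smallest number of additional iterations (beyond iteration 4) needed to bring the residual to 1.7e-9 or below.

24

Rate ρ ≈ r_4/r_3 = 0.005361/0.01004 = 0.5340.
After j more steps, r_{4+j} ≈ 0.005361·ρ^j; need ρ^j ≤ 1.7e-9/0.005361 = 3.17105e-07.
j ≥ ln(3.17105e-07)/ln(0.5340) = -14.9640/-0.62736 = 23.852.
So 24 more iterations are needed.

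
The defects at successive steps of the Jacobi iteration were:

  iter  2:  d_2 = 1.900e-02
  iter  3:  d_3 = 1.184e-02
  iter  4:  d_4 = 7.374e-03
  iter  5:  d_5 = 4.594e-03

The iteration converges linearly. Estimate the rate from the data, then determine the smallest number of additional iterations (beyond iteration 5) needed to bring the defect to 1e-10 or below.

38

Rate ρ ≈ d_5/d_4 = 4.594e-03/7.374e-03 = 0.6230.
After j more steps, d_{5+j} ≈ 4.594e-03·ρ^j; need ρ^j ≤ 1e-10/4.594e-03 = 2.17675e-08.
j ≥ ln(2.17675e-08)/ln(0.6230) = -17.6428/-0.47321 = 37.283.
So 38 more iterations are needed.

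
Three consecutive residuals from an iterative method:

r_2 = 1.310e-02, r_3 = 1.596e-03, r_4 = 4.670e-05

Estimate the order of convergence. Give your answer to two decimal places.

p ≈ ln(r_4/r_3) / ln(r_3/r_2)
  = ln(4.670e-05/1.596e-03) / ln(1.596e-03/1.310e-02)
  = ln(0.0292607) / ln(0.121832)
  = -3.53151 / -2.10511 ≈ 1.67759

1.68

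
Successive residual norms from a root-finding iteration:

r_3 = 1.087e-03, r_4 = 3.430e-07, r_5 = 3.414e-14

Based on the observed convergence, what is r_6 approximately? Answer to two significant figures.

First estimate the order: p ≈ ln(r_5/r_4) / ln(r_4/r_3) = ln(3.414e-14/3.430e-07)/ln(3.430e-07/1.087e-03) = ln(9.95335e-08)/ln(0.000315547) ≈ 2.0000.
Then r_6 ≈ r_5·(r_5/r_4)^p = 3.414e-14·(9.95335e-08)^2.0000 = 3.414e-14·9.90692e-15 ≈ 3.382e-28.

3.4e-28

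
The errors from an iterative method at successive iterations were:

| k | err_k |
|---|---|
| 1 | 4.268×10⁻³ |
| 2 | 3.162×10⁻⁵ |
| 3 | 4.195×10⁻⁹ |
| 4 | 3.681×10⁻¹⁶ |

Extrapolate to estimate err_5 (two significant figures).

5.3e-29

First estimate the order: p ≈ ln(err_4/err_3) / ln(err_3/err_2) = ln(3.681×10⁻¹⁶/4.195×10⁻⁹)/ln(4.195×10⁻⁹/3.162×10⁻⁵) = ln(8.77473e-08)/ln(0.000132669) ≈ 1.8201.
Then err_5 ≈ err_4·(err_4/err_3)^p = 3.681×10⁻¹⁶·(8.77473e-08)^1.8201 = 3.681×10⁻¹⁶·1.43212e-13 ≈ 5.272e-29.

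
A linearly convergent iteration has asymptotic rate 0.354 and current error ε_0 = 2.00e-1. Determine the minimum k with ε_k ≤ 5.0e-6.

After k steps, ε_k ≈ 2.00e-1·0.354^k.
Need 0.354^k ≤ 5.0e-6/2.00e-1 = 2.5e-05.
k ≥ ln(2.5e-05)/ln(0.354) = -10.5966/-1.03846 = 10.204.
Smallest integer k = 11.

11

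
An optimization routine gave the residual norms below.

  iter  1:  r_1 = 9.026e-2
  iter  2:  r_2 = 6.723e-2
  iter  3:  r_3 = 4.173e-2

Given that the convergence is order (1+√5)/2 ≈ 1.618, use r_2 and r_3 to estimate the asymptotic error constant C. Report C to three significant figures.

3.29

C ≈ r_3 / r_2^1.618
  = 4.173e-2 / (6.723e-2)^1.618
  = 4.173e-2 / 0.0126764 ≈ 3.2919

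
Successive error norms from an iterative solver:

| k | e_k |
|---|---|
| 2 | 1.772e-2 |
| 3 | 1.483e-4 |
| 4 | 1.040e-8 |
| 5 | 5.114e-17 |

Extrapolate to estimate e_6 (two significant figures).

1.2e-33

First estimate the order: p ≈ ln(e_5/e_4) / ln(e_4/e_3) = ln(5.114e-17/1.040e-8)/ln(1.040e-8/1.483e-4) = ln(4.91731e-09)/ln(7.01281e-05) ≈ 2.0000.
Then e_6 ≈ e_5·(e_5/e_4)^p = 5.114e-17·(4.91731e-09)^2.0000 = 5.114e-17·2.41799e-17 ≈ 1.237e-33.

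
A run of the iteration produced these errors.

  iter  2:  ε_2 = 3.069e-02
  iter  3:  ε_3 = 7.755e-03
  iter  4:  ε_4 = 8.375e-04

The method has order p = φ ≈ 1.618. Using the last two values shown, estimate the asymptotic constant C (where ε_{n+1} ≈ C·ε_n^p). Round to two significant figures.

2.2

C ≈ ε_4 / ε_3^1.618
  = 8.375e-04 / (7.755e-03)^1.618
  = 8.375e-04 / 0.000384896 ≈ 2.1759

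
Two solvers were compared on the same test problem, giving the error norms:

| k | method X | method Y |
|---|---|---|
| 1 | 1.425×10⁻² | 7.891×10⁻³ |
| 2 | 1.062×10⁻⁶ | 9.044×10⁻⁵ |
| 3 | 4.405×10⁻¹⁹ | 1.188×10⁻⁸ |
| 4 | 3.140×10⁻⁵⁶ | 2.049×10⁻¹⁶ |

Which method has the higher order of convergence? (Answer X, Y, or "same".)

Method X: p ≈ ln(3.140×10⁻⁵⁶/4.405×10⁻¹⁹)/ln(4.405×10⁻¹⁹/1.062×10⁻⁶) ≈ 3.00.
Method Y: p ≈ ln(2.049×10⁻¹⁶/1.188×10⁻⁸)/ln(1.188×10⁻⁸/9.044×10⁻⁵) ≈ 2.00.
Method X has the higher order (≈3.0 vs ≈2.0).

X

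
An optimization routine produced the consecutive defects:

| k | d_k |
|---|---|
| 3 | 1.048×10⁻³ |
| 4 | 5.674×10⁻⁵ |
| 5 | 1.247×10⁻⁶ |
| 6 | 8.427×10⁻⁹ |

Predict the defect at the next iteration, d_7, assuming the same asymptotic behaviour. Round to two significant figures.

1.2e-11

First estimate the order: p ≈ ln(d_6/d_5) / ln(d_5/d_4) = ln(8.427×10⁻⁹/1.247×10⁻⁶)/ln(1.247×10⁻⁶/5.674×10⁻⁵) = ln(0.00675782)/ln(0.0219774) ≈ 1.3089.
Then d_7 ≈ d_6·(d_6/d_5)^p = 8.427×10⁻⁹·(0.00675782)^1.3089 = 8.427×10⁻⁹·0.00144356 ≈ 1.216e-11.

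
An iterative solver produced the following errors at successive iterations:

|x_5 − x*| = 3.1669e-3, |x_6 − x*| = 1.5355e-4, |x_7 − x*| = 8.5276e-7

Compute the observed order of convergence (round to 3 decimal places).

p ≈ ln(|x_7 − x*|/|x_6 − x*|) / ln(|x_6 − x*|/|x_5 − x*|)
  = ln(8.5276e-7/1.5355e-4) / ln(1.5355e-4/3.1669e-3)
  = ln(0.00555363) / ln(0.0484859)
  = -5.193304 / -3.026482 ≈ 1.715954

1.716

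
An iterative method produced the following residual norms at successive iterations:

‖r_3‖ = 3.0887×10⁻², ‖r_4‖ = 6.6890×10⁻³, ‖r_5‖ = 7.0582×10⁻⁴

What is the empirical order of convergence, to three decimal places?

1.470

p ≈ ln(‖r_5‖/‖r_4‖) / ln(‖r_4‖/‖r_3‖)
  = ln(7.0582×10⁻⁴/6.6890×10⁻³) / ln(6.6890×10⁻³/3.0887×10⁻²)
  = ln(0.10552) / ln(0.216564)
  = -2.248855 / -1.529869 ≈ 1.469966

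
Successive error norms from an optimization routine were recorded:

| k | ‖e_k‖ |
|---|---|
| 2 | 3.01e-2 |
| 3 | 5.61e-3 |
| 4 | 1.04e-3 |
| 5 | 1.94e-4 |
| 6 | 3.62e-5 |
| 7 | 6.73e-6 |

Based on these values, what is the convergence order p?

1

Consecutive ratios: ‖e_7‖/‖e_6‖ = 6.73e-6/3.62e-5 = 0.185912, ‖e_6‖/‖e_5‖ = 3.62e-5/1.94e-4 = 0.186598.
p ≈ ln(0.185912)/ln(0.186598) = -1.6825/-1.6788 ≈ 1.00.
So the convergence is linear (order 1).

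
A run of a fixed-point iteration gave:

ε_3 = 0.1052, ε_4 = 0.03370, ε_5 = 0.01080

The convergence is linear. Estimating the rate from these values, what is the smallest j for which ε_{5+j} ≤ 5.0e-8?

Rate ρ ≈ ε_5/ε_4 = 0.01080/0.03370 = 0.3205.
After j more steps, ε_{5+j} ≈ 0.01080·ρ^j; need ρ^j ≤ 5.0e-8/0.01080 = 4.62963e-06.
j ≥ ln(4.62963e-06)/ln(0.3205) = -12.2830/-1.13787 = 10.795.
So 11 more iterations are needed.

11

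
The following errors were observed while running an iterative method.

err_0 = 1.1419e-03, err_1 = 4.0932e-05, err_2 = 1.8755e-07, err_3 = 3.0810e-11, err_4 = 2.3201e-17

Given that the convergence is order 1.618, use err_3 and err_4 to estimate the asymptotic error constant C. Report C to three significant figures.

C ≈ err_4 / err_3^1.618
  = 2.3201e-17 / (3.0810e-11)^1.618
  = 2.3201e-17 / 9.83339e-18 ≈ 2.3594

2.36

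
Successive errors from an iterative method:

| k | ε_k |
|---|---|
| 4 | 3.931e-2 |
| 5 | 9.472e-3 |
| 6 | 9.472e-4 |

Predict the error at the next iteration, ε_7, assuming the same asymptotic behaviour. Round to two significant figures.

2.3e-5

First estimate the order: p ≈ ln(ε_6/ε_5) / ln(ε_5/ε_4) = ln(9.472e-4/9.472e-3)/ln(9.472e-3/3.931e-2) = ln(0.1)/ln(0.240956) ≈ 1.6180.
Then ε_7 ≈ ε_6·(ε_6/ε_5)^p = 9.472e-4·(0.1)^1.6180 = 9.472e-4·0.0240991 ≈ 2.283e-05.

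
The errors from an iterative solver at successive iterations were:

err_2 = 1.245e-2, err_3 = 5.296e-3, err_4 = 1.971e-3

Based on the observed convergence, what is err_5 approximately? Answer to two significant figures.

6.3e-4

First estimate the order: p ≈ ln(err_4/err_3) / ln(err_3/err_2) = ln(1.971e-3/5.296e-3)/ln(5.296e-3/1.245e-2) = ln(0.372168)/ln(0.425382) ≈ 1.1563.
Then err_5 ≈ err_4·(err_4/err_3)^p = 1.971e-3·(0.372168)^1.1563 = 1.971e-3·0.318893 ≈ 0.0006285.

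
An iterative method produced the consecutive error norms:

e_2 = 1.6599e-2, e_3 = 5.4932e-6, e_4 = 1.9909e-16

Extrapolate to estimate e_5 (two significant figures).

First estimate the order: p ≈ ln(e_4/e_3) / ln(e_3/e_2) = ln(1.9909e-16/5.4932e-6)/ln(5.4932e-6/1.6599e-2) = ln(3.6243e-11)/ln(0.000330936) ≈ 3.0000.
Then e_5 ≈ e_4·(e_4/e_3)^p = 1.9909e-16·(3.6243e-11)^3.0000 = 1.9909e-16·4.76072e-32 ≈ 9.478e-48.

9.5e-48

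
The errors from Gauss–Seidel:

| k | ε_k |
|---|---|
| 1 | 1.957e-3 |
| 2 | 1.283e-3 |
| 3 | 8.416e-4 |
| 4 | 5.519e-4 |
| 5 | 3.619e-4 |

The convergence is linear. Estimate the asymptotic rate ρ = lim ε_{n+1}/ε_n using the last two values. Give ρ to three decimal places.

ρ ≈ ε_5/ε_4 = 3.619e-4/5.519e-4 = 0.65573

0.656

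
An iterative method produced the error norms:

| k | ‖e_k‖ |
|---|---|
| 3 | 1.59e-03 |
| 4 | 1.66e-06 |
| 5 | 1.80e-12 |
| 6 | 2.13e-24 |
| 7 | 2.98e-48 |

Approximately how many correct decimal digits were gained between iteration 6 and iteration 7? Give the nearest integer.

Digits gained ≈ log₁₀(‖e_6‖/‖e_7‖) = log₁₀(2.13e-24/2.98e-48) = log₁₀(7.14765e+23) ≈ 23.854.

24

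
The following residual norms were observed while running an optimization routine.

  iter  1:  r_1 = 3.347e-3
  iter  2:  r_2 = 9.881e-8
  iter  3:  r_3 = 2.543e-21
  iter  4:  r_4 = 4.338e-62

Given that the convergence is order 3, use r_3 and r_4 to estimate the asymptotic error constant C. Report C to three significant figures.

2.64

C ≈ r_4 / r_3^3
  = 4.338e-62 / (2.543e-21)^3
  = 4.338e-62 / 1.64452e-62 ≈ 2.6379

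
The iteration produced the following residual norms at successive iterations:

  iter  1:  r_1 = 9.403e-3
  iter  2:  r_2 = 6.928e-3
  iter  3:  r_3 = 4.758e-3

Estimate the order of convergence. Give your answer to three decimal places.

1.230

p ≈ ln(r_3/r_2) / ln(r_2/r_1)
  = ln(4.758e-3/6.928e-3) / ln(6.928e-3/9.403e-3)
  = ln(0.686778) / ln(0.736786)
  = -0.375744 / -0.305458 ≈ 1.230100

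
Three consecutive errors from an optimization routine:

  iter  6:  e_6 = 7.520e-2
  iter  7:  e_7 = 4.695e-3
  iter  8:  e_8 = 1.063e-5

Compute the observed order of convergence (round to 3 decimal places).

2.196

p ≈ ln(e_8/e_7) / ln(e_7/e_6)
  = ln(1.063e-5/4.695e-3) / ln(4.695e-3/7.520e-2)
  = ln(0.00226411) / ln(0.0624335)
  = -6.090574 / -2.773653 ≈ 2.195867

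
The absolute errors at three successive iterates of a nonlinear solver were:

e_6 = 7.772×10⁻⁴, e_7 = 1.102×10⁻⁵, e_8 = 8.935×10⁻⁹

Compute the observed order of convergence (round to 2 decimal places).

1.67

p ≈ ln(e_8/e_7) / ln(e_7/e_6)
  = ln(8.935×10⁻⁹/1.102×10⁻⁵) / ln(1.102×10⁻⁵/7.772×10⁻⁴)
  = ln(0.000810799) / ln(0.0141791)
  = -7.11749 / -4.25599 ≈ 1.67235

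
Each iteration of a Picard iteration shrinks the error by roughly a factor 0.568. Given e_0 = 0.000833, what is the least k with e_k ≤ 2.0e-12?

After k steps, e_k ≈ 0.000833·0.568^k.
Need 0.568^k ≤ 2.0e-12/0.000833 = 2.40096e-09.
k ≥ ln(2.40096e-09)/ln(0.568) = -19.8474/-0.56563 = 35.089.
Smallest integer k = 36.

36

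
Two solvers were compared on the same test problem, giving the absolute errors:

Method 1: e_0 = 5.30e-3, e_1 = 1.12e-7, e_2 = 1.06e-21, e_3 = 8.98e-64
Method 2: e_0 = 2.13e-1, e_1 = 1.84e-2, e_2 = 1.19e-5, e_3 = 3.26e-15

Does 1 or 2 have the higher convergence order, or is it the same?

Method 1: p ≈ ln(8.98e-64/1.06e-21)/ln(1.06e-21/1.12e-7) ≈ 3.00.
Method 2: p ≈ ln(3.26e-15/1.19e-5)/ln(1.19e-5/1.84e-2) ≈ 3.00.
Both orders ≈ 3.0 — effectively the same.

same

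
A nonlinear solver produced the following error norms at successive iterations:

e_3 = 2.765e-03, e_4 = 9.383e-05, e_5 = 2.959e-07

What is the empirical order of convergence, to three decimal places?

1.702

p ≈ ln(e_5/e_4) / ln(e_4/e_3)
  = ln(2.959e-07/9.383e-05) / ln(9.383e-05/2.765e-03)
  = ln(0.00315358) / ln(0.0339349)
  = -5.759217 / -3.383311 ≈ 1.702243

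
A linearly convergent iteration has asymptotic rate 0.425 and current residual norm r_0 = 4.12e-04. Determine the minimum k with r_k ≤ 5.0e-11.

After k steps, r_k ≈ 4.12e-04·0.425^k.
Need 0.425^k ≤ 5.0e-11/4.12e-04 = 1.21359e-07.
k ≥ ln(1.21359e-07)/ln(0.425) = -15.9245/-0.85567 = 18.611.
Smallest integer k = 19.

19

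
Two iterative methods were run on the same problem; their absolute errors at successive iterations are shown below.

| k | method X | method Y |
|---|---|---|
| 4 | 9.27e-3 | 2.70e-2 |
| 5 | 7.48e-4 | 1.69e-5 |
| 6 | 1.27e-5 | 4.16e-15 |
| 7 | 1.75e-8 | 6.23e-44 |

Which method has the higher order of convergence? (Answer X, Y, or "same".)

Y

Method X: p ≈ ln(1.75e-8/1.27e-5)/ln(1.27e-5/7.48e-4) ≈ 1.62.
Method Y: p ≈ ln(6.23e-44/4.16e-15)/ln(4.16e-15/1.69e-5) ≈ 3.00.
Method Y has the higher order (≈3.0 vs ≈1.6).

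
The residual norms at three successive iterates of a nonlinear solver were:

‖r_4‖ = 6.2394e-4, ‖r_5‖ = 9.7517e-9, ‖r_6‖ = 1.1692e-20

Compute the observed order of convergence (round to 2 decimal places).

2.48

p ≈ ln(‖r_6‖/‖r_5‖) / ln(‖r_5‖/‖r_4‖)
  = ln(1.1692e-20/9.7517e-9) / ln(9.7517e-9/6.2394e-4)
  = ln(1.19897e-12) / ln(1.56292e-05)
  = -27.44956 / -11.06637 ≈ 2.48045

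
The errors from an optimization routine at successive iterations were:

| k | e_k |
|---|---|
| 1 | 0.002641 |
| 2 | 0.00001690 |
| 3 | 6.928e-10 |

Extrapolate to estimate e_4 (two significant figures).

1.2e-18

First estimate the order: p ≈ ln(e_3/e_2) / ln(e_2/e_1) = ln(6.928e-10/0.00001690)/ln(0.00001690/0.002641) = ln(4.09941e-05)/ln(0.00639909) ≈ 1.9998.
Then e_4 ≈ e_3·(e_3/e_2)^p = 6.928e-10·(4.09941e-05)^1.9998 = 6.928e-10·1.68392e-09 ≈ 1.167e-18.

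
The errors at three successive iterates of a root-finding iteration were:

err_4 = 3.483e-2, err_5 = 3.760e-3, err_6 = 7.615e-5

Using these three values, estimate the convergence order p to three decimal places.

1.752

p ≈ ln(err_6/err_5) / ln(err_5/err_4)
  = ln(7.615e-5/3.760e-3) / ln(3.760e-3/3.483e-2)
  = ln(0.0202527) / ln(0.107953)
  = -3.899467 / -2.226059 ≈ 1.751736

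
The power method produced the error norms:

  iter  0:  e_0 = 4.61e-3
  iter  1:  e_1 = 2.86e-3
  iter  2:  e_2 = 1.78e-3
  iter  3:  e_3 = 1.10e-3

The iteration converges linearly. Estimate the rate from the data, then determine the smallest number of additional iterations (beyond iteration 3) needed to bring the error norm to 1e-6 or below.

15

Rate ρ ≈ e_3/e_2 = 1.10e-3/1.78e-3 = 0.6180.
After j more steps, e_{3+j} ≈ 1.10e-3·ρ^j; need ρ^j ≤ 1e-6/1.10e-3 = 0.000909091.
j ≥ ln(0.000909091)/ln(0.6180) = -7.0031/-0.48127 = 14.551.
So 15 more iterations are needed.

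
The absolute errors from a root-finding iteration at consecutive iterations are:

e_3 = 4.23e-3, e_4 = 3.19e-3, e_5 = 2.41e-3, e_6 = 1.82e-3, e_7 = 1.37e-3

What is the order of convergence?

Consecutive ratios: e_7/e_6 = 1.37e-3/1.82e-3 = 0.752747, e_6/e_5 = 1.82e-3/2.41e-3 = 0.755187.
p ≈ ln(0.752747)/ln(0.755187) = -0.2840/-0.2808 ≈ 1.01.
So the convergence is linear (order 1).

1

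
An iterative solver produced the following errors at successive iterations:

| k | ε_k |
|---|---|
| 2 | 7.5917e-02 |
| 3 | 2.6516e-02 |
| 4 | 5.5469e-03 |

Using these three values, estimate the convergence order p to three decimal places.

p ≈ ln(ε_4/ε_3) / ln(ε_3/ε_2)
  = ln(5.5469e-03/2.6516e-02) / ln(2.6516e-02/7.5917e-02)
  = ln(0.209191) / ln(0.349276)
  = -1.564508 / -1.051893 ≈ 1.487326

1.487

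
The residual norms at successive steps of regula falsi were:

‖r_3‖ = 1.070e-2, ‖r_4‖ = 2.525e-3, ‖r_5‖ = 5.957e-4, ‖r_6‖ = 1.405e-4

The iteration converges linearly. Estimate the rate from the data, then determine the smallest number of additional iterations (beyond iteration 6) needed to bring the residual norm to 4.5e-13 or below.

14

Rate ρ ≈ ‖r_6‖/‖r_5‖ = 1.405e-4/5.957e-4 = 0.2359.
After j more steps, ‖r_{6+j}‖ ≈ 1.405e-4·ρ^j; need ρ^j ≤ 4.5e-13/1.405e-4 = 3.20285e-09.
j ≥ ln(3.20285e-09)/ln(0.2359) = -19.5592/-1.44435 = 13.542.
So 14 more iterations are needed.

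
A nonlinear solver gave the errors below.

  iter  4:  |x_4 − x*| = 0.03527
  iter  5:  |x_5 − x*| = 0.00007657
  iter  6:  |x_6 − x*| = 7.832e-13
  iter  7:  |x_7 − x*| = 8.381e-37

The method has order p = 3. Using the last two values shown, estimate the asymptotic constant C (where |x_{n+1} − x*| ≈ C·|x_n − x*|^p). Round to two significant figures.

1.7

C ≈ |x_7 − x*| / |x_6 − x*|^3
  = 8.381e-37 / (7.832e-13)^3
  = 8.381e-37 / 4.80417e-37 ≈ 1.7445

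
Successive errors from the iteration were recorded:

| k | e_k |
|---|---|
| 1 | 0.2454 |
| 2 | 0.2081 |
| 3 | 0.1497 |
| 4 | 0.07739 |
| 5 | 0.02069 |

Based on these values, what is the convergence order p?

Consecutive ratios: e_5/e_4 = 0.02069/0.07739 = 0.267347, e_4/e_3 = 0.07739/0.1497 = 0.516967.
p ≈ ln(0.267347)/ln(0.516967) = -1.3192/-0.6598 ≈ 2.00.
So the convergence is quadratic (order 2).

2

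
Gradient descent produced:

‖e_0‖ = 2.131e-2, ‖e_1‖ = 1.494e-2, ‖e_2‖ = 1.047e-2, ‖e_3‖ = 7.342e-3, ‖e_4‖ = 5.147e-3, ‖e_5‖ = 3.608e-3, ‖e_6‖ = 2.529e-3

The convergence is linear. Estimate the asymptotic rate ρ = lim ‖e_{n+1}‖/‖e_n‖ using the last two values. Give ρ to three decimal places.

ρ ≈ ‖e_6‖/‖e_5‖ = 2.529e-3/3.608e-3 = 0.70094

0.701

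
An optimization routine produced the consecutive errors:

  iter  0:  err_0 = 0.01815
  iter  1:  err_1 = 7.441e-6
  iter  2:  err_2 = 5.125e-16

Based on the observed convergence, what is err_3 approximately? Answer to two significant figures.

1.7e-46

First estimate the order: p ≈ ln(err_2/err_1) / ln(err_1/err_0) = ln(5.125e-16/7.441e-6)/ln(7.441e-6/0.01815) = ln(6.88752e-11)/ln(0.000409972) ≈ 3.0001.
Then err_3 ≈ err_2·(err_2/err_1)^p = 5.125e-16·(6.88752e-11)^3.0001 = 5.125e-16·3.25966e-31 ≈ 1.671e-46.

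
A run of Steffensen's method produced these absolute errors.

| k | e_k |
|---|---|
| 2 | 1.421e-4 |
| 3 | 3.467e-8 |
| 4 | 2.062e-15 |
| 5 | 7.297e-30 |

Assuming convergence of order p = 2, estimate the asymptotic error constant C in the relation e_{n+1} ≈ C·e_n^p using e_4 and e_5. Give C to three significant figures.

1.72

C ≈ e_5 / e_4^2
  = 7.297e-30 / (2.062e-15)^2
  = 7.297e-30 / 4.25184e-30 ≈ 1.7162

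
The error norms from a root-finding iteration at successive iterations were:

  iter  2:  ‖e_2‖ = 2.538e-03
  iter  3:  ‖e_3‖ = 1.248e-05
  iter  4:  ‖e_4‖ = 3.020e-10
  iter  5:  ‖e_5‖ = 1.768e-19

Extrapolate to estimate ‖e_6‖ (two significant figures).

First estimate the order: p ≈ ln(‖e_5‖/‖e_4‖) / ln(‖e_4‖/‖e_3‖) = ln(1.768e-19/3.020e-10)/ln(3.020e-10/1.248e-05) = ln(5.8543e-10)/ln(2.41987e-05) ≈ 2.0000.
Then ‖e_6‖ ≈ ‖e_5‖·(‖e_5‖/‖e_4‖)^p = 1.768e-19·(5.8543e-10)^2.0000 = 1.768e-19·3.42728e-19 ≈ 6.059e-38.

6.1e-38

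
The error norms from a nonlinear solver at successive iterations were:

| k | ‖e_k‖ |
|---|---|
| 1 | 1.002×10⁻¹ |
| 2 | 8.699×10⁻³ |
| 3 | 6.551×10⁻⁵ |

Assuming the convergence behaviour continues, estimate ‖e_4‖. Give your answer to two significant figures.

3.7e-9

First estimate the order: p ≈ ln(‖e_3‖/‖e_2‖) / ln(‖e_2‖/‖e_1‖) = ln(6.551×10⁻⁵/8.699×10⁻³)/ln(8.699×10⁻³/1.002×10⁻¹) = ln(0.00753075)/ln(0.0868164) ≈ 2.0003.
Then ‖e_4‖ ≈ ‖e_3‖·(‖e_3‖/‖e_2‖)^p = 6.551×10⁻⁵·(0.00753075)^2.0003 = 6.551×10⁻⁵·5.66291e-05 ≈ 3.71e-09.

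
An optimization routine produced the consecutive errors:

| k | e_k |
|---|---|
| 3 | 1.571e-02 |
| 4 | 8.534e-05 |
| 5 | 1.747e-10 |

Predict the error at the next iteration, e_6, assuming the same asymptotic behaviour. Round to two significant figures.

9.0e-25

First estimate the order: p ≈ ln(e_5/e_4) / ln(e_4/e_3) = ln(1.747e-10/8.534e-05)/ln(8.534e-05/1.571e-02) = ln(2.04711e-06)/ln(0.00543221) ≈ 2.5116.
Then e_6 ≈ e_5·(e_5/e_4)^p = 1.747e-10·(2.04711e-06)^2.5116 = 1.747e-10·5.15065e-15 ≈ 8.998e-25.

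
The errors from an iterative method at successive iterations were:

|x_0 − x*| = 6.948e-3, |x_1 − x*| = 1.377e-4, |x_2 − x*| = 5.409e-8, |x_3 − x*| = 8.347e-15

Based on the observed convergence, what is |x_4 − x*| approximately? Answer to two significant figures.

First estimate the order: p ≈ ln(|x_3 − x*|/|x_2 − x*|) / ln(|x_2 − x*|/|x_1 − x*|) = ln(8.347e-15/5.409e-8)/ln(5.409e-8/1.377e-4) = ln(1.54317e-07)/ln(0.00039281) ≈ 2.0000.
Then |x_4 − x*| ≈ |x_3 − x*|·(|x_3 − x*|/|x_2 − x*|)^p = 8.347e-15·(1.54317e-07)^2.0000 = 8.347e-15·2.38137e-14 ≈ 1.988e-28.

2.0e-28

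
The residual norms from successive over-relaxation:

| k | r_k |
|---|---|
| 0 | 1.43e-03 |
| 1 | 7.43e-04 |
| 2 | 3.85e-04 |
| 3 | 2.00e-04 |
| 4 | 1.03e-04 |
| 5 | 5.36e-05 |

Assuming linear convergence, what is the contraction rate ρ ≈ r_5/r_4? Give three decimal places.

0.520

ρ ≈ r_5/r_4 = 5.36e-05/1.03e-04 = 0.52039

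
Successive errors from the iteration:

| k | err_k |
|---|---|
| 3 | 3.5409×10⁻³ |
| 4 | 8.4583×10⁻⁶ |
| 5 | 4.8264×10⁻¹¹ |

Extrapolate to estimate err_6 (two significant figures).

1.6e-21

First estimate the order: p ≈ ln(err_5/err_4) / ln(err_4/err_3) = ln(4.8264×10⁻¹¹/8.4583×10⁻⁶)/ln(8.4583×10⁻⁶/3.5409×10⁻³) = ln(5.70611e-06)/ln(0.00238874) ≈ 2.0000.
Then err_6 ≈ err_5·(err_5/err_4)^p = 4.8264×10⁻¹¹·(5.70611e-06)^2.0000 = 4.8264×10⁻¹¹·3.25597e-11 ≈ 1.571e-21.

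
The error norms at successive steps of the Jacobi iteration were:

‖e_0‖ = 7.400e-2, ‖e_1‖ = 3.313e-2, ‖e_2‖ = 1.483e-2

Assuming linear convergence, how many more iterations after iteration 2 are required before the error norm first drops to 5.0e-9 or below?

Rate ρ ≈ ‖e_2‖/‖e_1‖ = 1.483e-2/3.313e-2 = 0.4476.
After j more steps, ‖e_{2+j}‖ ≈ 1.483e-2·ρ^j; need ρ^j ≤ 5.0e-9/1.483e-2 = 3.37154e-07.
j ≥ ln(3.37154e-07)/ln(0.4476) = -14.9027/-0.80386 = 18.539.
So 19 more iterations are needed.

19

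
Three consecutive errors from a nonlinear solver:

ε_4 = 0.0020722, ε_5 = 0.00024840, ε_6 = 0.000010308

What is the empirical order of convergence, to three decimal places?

p ≈ ln(ε_6/ε_5) / ln(ε_5/ε_4)
  = ln(0.000010308/0.00024840) / ln(0.00024840/0.0020722)
  = ln(0.0414976) / ln(0.119873)
  = -3.182120 / -2.121322 ≈ 1.500065

1.500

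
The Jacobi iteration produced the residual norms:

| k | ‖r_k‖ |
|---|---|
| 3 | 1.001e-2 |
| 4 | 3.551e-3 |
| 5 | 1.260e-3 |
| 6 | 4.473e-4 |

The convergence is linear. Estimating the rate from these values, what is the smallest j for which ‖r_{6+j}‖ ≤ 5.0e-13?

20

Rate ρ ≈ ‖r_6‖/‖r_5‖ = 4.473e-4/1.260e-3 = 0.3550.
After j more steps, ‖r_{6+j}‖ ≈ 4.473e-4·ρ^j; need ρ^j ≤ 5.0e-13/4.473e-4 = 1.11782e-09.
j ≥ ln(1.11782e-09)/ln(0.3550) = -20.6119/-1.03564 = 19.903.
So 20 more iterations are needed.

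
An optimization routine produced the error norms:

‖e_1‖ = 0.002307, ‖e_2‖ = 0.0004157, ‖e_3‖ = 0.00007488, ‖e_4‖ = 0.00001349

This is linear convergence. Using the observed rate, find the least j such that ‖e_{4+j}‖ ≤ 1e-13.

Rate ρ ≈ ‖e_4‖/‖e_3‖ = 0.00001349/0.00007488 = 0.1802.
After j more steps, ‖e_{4+j}‖ ≈ 0.00001349·ρ^j; need ρ^j ≤ 1e-13/0.00001349 = 7.4129e-09.
j ≥ ln(7.4129e-09)/ln(0.1802) = -18.7200/-1.71369 = 10.924.
So 11 more iterations are needed.

11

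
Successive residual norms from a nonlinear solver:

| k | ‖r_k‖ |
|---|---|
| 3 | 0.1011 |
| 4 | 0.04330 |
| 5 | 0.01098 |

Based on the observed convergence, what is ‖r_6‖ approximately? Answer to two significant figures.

First estimate the order: p ≈ ln(‖r_5‖/‖r_4‖) / ln(‖r_4‖/‖r_3‖) = ln(0.01098/0.04330)/ln(0.04330/0.1011) = ln(0.25358)/ln(0.428289) ≈ 1.6181.
Then ‖r_6‖ ≈ ‖r_5‖·(‖r_5‖/‖r_4‖)^p = 0.01098·(0.25358)^1.6181 = 0.01098·0.108592 ≈ 0.001192.

1.2e-3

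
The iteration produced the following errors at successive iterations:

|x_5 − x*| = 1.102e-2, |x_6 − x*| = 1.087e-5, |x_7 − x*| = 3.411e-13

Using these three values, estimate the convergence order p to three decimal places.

p ≈ ln(|x_7 − x*|/|x_6 − x*|) / ln(|x_6 − x*|/|x_5 − x*|)
  = ln(3.411e-13/1.087e-5) / ln(1.087e-5/1.102e-2)
  = ln(3.13799e-08) / ln(0.000986388)
  = -17.277098 / -6.921461 ≈ 2.496163

2.496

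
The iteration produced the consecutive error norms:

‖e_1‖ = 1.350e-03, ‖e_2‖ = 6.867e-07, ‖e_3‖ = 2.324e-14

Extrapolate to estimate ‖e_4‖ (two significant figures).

2.6e-31

First estimate the order: p ≈ ln(‖e_3‖/‖e_2‖) / ln(‖e_2‖/‖e_1‖) = ln(2.324e-14/6.867e-07)/ln(6.867e-07/1.350e-03) = ln(3.3843e-08)/ln(0.000508667) ≈ 2.2682.
Then ‖e_4‖ ≈ ‖e_3‖·(‖e_3‖/‖e_2‖)^p = 2.324e-14·(3.3843e-08)^2.2682 = 2.324e-14·1.1359e-17 ≈ 2.64e-31.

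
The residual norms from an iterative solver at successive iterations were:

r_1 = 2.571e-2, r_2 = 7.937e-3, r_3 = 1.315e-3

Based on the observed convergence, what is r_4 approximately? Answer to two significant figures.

8.4e-5

First estimate the order: p ≈ ln(r_3/r_2) / ln(r_2/r_1) = ln(1.315e-3/7.937e-3)/ln(7.937e-3/2.571e-2) = ln(0.16568)/ln(0.308713) ≈ 1.5295.
Then r_4 ≈ r_3·(r_3/r_2)^p = 1.315e-3·(0.16568)^1.5295 = 1.315e-3·0.0639549 ≈ 8.41e-05.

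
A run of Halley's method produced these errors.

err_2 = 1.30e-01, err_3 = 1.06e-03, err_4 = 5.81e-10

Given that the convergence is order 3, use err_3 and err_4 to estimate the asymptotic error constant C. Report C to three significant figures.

C ≈ err_4 / err_3^3
  = 5.81e-10 / (1.06e-03)^3
  = 5.81e-10 / 1.19102e-09 ≈ 0.48782

0.488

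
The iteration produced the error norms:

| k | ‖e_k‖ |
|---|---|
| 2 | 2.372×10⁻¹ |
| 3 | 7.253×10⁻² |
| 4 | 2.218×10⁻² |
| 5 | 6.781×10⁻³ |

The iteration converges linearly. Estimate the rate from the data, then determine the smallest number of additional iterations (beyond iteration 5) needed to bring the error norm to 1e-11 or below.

Rate ρ ≈ ‖e_5‖/‖e_4‖ = 6.781×10⁻³/2.218×10⁻² = 0.3057.
After j more steps, ‖e_{5+j}‖ ≈ 6.781×10⁻³·ρ^j; need ρ^j ≤ 1e-11/6.781×10⁻³ = 1.47471e-09.
j ≥ ln(1.47471e-09)/ln(0.3057) = -20.3348/-1.18515 = 17.158.
So 18 more iterations are needed.

18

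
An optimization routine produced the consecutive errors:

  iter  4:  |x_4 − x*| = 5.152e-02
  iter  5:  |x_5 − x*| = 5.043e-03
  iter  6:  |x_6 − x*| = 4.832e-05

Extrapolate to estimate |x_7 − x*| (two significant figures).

First estimate the order: p ≈ ln(|x_6 − x*|/|x_5 − x*|) / ln(|x_5 − x*|/|x_4 − x*|) = ln(4.832e-05/5.043e-03)/ln(5.043e-03/5.152e-02) = ln(0.0095816)/ln(0.0978843) ≈ 2.0000.
Then |x_7 − x*| ≈ |x_6 − x*|·(|x_6 − x*|/|x_5 − x*|)^p = 4.832e-05·(0.0095816)^2.0000 = 4.832e-05·9.18071e-05 ≈ 4.436e-09.

4.4e-9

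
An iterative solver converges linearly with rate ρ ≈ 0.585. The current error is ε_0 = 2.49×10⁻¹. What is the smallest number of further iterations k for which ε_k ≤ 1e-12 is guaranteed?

After k steps, ε_k ≈ 2.49×10⁻¹·0.585^k.
Need 0.585^k ≤ 1e-12/2.49×10⁻¹ = 4.01606e-12.
k ≥ ln(4.01606e-12)/ln(0.585) = -26.2407/-0.53614 = 48.944.
Smallest integer k = 49.

49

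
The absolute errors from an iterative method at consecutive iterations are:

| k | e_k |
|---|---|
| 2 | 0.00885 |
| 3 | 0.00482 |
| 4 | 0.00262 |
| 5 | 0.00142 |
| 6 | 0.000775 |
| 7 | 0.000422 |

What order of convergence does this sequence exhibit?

Consecutive ratios: e_7/e_6 = 0.000422/0.000775 = 0.544516, e_6/e_5 = 0.000775/0.00142 = 0.545775.
p ≈ ln(0.544516)/ln(0.545775) = -0.6079/-0.6055 ≈ 1.00.
So the convergence is linear (order 1).

1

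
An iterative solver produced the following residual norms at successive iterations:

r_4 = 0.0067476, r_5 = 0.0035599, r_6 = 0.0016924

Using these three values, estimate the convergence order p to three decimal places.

p ≈ ln(r_6/r_5) / ln(r_5/r_4)
  = ln(0.0016924/0.0035599) / ln(0.0035599/0.0067476)
  = ln(0.475407) / ln(0.52758)
  = -0.743584 / -0.639455 ≈ 1.162840

1.163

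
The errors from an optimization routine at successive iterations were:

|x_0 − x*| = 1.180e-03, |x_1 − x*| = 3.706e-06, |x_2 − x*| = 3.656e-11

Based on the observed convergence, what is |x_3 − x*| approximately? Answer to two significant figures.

First estimate the order: p ≈ ln(|x_2 − x*|/|x_1 − x*|) / ln(|x_1 − x*|/|x_0 − x*|) = ln(3.656e-11/3.706e-06)/ln(3.706e-06/1.180e-03) = ln(9.86508e-06)/ln(0.00314068) ≈ 2.0000.
Then |x_3 − x*| ≈ |x_2 − x*|·(|x_2 − x*|/|x_1 − x*|)^p = 3.656e-11·(9.86508e-06)^2.0000 = 3.656e-11·9.73198e-11 ≈ 3.558e-21.

3.6e-21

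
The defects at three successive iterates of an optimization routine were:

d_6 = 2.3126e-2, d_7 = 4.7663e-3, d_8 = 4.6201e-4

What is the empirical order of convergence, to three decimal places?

p ≈ ln(d_8/d_7) / ln(d_7/d_6)
  = ln(4.6201e-4/4.7663e-3) / ln(4.7663e-3/2.3126e-2)
  = ln(0.0969326) / ln(0.206101)
  = -2.333739 / -1.579389 ≈ 1.477621

1.478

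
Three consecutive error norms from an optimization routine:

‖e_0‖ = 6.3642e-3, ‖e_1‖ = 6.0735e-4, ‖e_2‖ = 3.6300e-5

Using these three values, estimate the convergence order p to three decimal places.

1.199

p ≈ ln(‖e_2‖/‖e_1‖) / ln(‖e_1‖/‖e_0‖)
  = ln(3.6300e-5/6.0735e-4) / ln(6.0735e-4/6.3642e-3)
  = ln(0.0597678) / ln(0.0954323)
  = -2.817288 / -2.349338 ≈ 1.199184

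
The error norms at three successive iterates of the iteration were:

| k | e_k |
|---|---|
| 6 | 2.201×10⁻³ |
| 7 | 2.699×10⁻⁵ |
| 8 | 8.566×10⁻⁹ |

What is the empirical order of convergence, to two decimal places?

1.83

p ≈ ln(e_8/e_7) / ln(e_7/e_6)
  = ln(8.566×10⁻⁹/2.699×10⁻⁵) / ln(2.699×10⁻⁵/2.201×10⁻³)
  = ln(0.000317377) / ln(0.0122626)
  = -8.05542 / -4.40120 ≈ 1.83028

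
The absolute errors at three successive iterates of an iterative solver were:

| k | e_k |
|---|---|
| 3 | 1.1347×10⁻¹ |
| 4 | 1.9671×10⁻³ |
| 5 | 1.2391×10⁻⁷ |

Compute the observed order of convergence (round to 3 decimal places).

p ≈ ln(e_5/e_4) / ln(e_4/e_3)
  = ln(1.2391×10⁻⁷/1.9671×10⁻³) / ln(1.9671×10⁻³/1.1347×10⁻¹)
  = ln(6.29912e-05) / ln(0.0173359)
  = -9.672516 / -4.054976 ≈ 2.385345

2.385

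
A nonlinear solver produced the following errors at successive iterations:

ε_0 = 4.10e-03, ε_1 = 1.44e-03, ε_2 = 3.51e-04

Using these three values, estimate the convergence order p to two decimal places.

p ≈ ln(ε_2/ε_1) / ln(ε_1/ε_0)
  = ln(3.51e-04/1.44e-03) / ln(1.44e-03/4.10e-03)
  = ln(0.24375) / ln(0.35122)
  = -1.41161 / -1.04634 ≈ 1.34909

1.35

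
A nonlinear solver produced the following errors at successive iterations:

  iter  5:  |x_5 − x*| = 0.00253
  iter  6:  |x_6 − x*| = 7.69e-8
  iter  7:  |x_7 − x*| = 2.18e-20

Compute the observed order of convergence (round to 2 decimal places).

p ≈ ln(|x_7 − x*|/|x_6 − x*|) / ln(|x_6 − x*|/|x_5 − x*|)
  = ln(2.18e-20/7.69e-8) / ln(7.69e-8/0.00253)
  = ln(2.83485e-13) / ln(3.03953e-05)
  = -28.89162 / -10.40122 ≈ 2.77771

2.78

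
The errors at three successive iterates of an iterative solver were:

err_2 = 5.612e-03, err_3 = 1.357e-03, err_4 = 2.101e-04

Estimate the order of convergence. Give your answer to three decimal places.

1.314

p ≈ ln(err_4/err_3) / ln(err_3/err_2)
  = ln(2.101e-04/1.357e-03) / ln(1.357e-03/5.612e-03)
  = ln(0.154827) / ln(0.241803)
  = -1.865447 / -1.419632 ≈ 1.314036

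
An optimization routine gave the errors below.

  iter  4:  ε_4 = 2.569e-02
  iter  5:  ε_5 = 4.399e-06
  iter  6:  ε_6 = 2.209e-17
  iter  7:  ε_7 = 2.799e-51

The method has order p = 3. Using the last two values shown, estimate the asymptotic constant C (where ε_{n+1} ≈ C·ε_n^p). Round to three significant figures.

0.260

C ≈ ε_7 / ε_6^3
  = 2.799e-51 / (2.209e-17)^3
  = 2.799e-51 / 1.07792e-50 ≈ 0.25967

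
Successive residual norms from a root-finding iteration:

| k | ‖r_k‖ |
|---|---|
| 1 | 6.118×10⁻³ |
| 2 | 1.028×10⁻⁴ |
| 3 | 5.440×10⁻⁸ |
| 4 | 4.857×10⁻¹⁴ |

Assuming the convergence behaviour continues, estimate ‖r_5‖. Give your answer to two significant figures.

First estimate the order: p ≈ ln(‖r_4‖/‖r_3‖) / ln(‖r_3‖/‖r_2‖) = ln(4.857×10⁻¹⁴/5.440×10⁻⁸)/ln(5.440×10⁻⁸/1.028×10⁻⁴) = ln(8.92831e-07)/ln(0.000529183) ≈ 1.8463.
Then ‖r_5‖ ≈ ‖r_4‖·(‖r_4‖/‖r_3‖)^p = 4.857×10⁻¹⁴·(8.92831e-07)^1.8463 = 4.857×10⁻¹⁴·6.78118e-12 ≈ 3.294e-25.

3.3e-25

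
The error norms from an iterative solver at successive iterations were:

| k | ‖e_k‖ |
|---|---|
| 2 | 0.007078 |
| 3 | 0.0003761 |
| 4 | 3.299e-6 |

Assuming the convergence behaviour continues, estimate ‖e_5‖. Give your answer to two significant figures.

First estimate the order: p ≈ ln(‖e_4‖/‖e_3‖) / ln(‖e_3‖/‖e_2‖) = ln(3.299e-6/0.0003761)/ln(0.0003761/0.007078) = ln(0.0087716)/ln(0.0531365) ≈ 1.6138.
Then ‖e_5‖ ≈ ‖e_4‖·(‖e_4‖/‖e_3‖)^p = 3.299e-6·(0.0087716)^1.6138 = 3.299e-6·0.000479226 ≈ 1.581e-09.

1.6e-9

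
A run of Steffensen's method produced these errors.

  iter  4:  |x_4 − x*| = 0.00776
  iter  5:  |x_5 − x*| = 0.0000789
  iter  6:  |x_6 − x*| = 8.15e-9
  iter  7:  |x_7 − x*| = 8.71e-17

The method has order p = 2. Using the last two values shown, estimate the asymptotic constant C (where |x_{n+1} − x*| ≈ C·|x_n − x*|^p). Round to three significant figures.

C ≈ |x_7 − x*| / |x_6 − x*|^2
  = 8.71e-17 / (8.15e-9)^2
  = 8.71e-17 / 6.64225e-17 ≈ 1.3113

1.31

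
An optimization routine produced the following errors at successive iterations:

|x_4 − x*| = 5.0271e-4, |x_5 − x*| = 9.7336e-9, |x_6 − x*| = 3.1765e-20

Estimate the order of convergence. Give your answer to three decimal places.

p ≈ ln(|x_6 − x*|/|x_5 − x*|) / ln(|x_5 − x*|/|x_4 − x*|)
  = ln(3.1765e-20/9.7336e-9) / ln(9.7336e-9/5.0271e-4)
  = ln(3.26344e-12) / ln(1.93623e-05)
  = -26.448239 / -10.852183 ≈ 2.437135

2.437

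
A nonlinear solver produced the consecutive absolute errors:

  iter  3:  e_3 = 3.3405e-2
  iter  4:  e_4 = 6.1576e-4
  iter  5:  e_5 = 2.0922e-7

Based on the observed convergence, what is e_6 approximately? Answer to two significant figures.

First estimate the order: p ≈ ln(e_5/e_4) / ln(e_4/e_3) = ln(2.0922e-7/6.1576e-4)/ln(6.1576e-4/3.3405e-2) = ln(0.000339775)/ln(0.0184332) ≈ 2.0000.
Then e_6 ≈ e_5·(e_5/e_4)^p = 2.0922e-7·(0.000339775)^2.0000 = 2.0922e-7·1.15447e-07 ≈ 2.415e-14.

2.4e-14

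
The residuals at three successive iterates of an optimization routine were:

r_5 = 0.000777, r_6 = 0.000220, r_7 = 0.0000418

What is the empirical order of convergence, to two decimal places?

1.32

p ≈ ln(r_7/r_6) / ln(r_6/r_5)
  = ln(0.0000418/0.000220) / ln(0.000220/0.000777)
  = ln(0.19) / ln(0.28314)
  = -1.66073 / -1.26181 ≈ 1.31615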